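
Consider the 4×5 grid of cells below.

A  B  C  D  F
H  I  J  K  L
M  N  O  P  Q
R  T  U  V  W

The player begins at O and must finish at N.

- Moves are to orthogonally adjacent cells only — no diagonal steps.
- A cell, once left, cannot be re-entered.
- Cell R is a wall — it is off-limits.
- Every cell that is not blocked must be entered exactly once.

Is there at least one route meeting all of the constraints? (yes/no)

no

Colour the cells like a checkerboard: each orthogonal step flips colour, so a Hamiltonian route alternates colours. Here there are 10 cells of one colour and 9 of the other, with start on the opposite colour to the goal — the counts and endpoints can't be arranged into an alternating sequence of length 19, so no Hamiltonian route exists.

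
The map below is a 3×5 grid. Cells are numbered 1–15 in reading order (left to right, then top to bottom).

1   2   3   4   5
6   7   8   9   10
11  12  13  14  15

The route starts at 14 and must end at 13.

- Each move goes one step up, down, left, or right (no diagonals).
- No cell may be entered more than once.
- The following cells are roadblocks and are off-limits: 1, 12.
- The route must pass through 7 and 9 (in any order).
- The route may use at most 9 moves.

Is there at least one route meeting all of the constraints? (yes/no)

yes

One route that works: 14 → 9 → 4 → 3 → 2 → 7 → 8 → 13.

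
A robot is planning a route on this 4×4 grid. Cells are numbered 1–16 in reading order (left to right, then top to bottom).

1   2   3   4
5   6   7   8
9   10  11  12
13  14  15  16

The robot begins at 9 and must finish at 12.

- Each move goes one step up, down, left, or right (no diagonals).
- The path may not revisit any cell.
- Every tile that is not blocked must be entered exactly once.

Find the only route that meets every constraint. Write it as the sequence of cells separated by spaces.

9 13 14 10 6 5 1 2 3 4 8 7 11 15 16 12

Need to visit all 16 open cells exactly once, starting at 9 and ending at 12.
Cell 1 has only two open neighbours (5 and 2), so the path must pass straight through it: one of those is the cell it's entered from and the other is where it exits.
Route from 9: down 1 to 13, right 1 to 14, up 2 to 6, left 1 to 5, up 1 to 1, right 3 to 4, down 1 to 8, left 1 to 7, down 2 to 15, right 1 to 16, up 1 to 12 — 15 moves in all.
Check: all 16 open cells covered.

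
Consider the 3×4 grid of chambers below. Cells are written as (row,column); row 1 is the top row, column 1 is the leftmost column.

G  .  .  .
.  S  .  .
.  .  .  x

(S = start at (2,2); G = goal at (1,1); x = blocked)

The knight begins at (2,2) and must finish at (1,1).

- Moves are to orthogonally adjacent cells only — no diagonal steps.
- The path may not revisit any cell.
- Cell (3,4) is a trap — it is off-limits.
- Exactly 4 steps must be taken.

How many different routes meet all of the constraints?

2

Need simple routes of exactly 4 moves from (2,2) to (1,1) (Manhattan distance 2, so 1 moves are spent on a detour and 1 undoing it).
Enumerating: (2,2) (3,2) (3,1) (2,1) (1,1) | (2,2) (2,3) (1,3) (1,2) (1,1).
That gives 2 routes.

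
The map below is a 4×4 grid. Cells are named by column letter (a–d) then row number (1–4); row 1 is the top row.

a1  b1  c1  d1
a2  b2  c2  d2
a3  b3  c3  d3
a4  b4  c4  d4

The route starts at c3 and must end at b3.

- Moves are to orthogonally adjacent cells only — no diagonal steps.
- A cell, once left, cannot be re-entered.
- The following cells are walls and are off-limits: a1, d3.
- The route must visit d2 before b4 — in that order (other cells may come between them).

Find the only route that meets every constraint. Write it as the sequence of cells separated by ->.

The waypoints must appear in the order d2, b4, with no cell reused.
Route from c3: up 1 to c2, right 1 to d2, up 1 to d1, left 2 to b1, down 1 to b2, left 1 to a2, down 2 to a4, right 1 to b4, up 1 to b3 — 11 moves in all.
Check: order respected (d2 at step 2, b4 at step 10).

c3 -> c2 -> d2 -> d1 -> c1 -> b1 -> b2 -> a2 -> a3 -> a4 -> b4 -> b3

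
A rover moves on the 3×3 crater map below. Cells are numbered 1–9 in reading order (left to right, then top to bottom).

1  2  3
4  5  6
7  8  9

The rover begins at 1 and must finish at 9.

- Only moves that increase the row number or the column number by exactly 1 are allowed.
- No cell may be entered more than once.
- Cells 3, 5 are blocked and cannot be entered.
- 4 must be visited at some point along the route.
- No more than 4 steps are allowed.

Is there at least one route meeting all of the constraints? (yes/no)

yes

One route that works: 1 → 4 → 7 → 8 → 9.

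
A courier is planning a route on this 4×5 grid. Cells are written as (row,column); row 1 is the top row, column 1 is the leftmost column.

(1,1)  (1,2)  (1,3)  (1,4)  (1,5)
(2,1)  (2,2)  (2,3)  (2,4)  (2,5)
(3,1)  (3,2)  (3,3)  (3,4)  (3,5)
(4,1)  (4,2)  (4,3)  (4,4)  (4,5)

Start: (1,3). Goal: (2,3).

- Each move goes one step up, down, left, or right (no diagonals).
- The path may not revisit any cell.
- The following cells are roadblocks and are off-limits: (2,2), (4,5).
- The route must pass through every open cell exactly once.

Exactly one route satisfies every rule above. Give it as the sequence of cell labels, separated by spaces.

(1,3) (1,2) (1,1) (2,1) (3,1) (4,1) (4,2) (3,2) (3,3) (4,3) (4,4) (3,4) (3,5) (2,5) (1,5) (1,4) (2,4) (2,3)

Need to visit all 18 open cells exactly once, starting at (1,3) and ending at (2,3).
Cell (1,5) has only two open neighbours ((2,5) and (1,4)), so the path must pass straight through it: one of those is the cell it's entered from and the other is where it exits.
Route from (1,3): 2× left (reaching (1,1)), 3× down (reaching (4,1)), right to (4,2), up to (3,2), right to (3,3), down to (4,3), right to (4,4), up to (3,4), right to (3,5), 2× up (reaching (1,5)), left to (1,4), down to (2,4), left to (2,3) — 17 moves in all.
Check: all 18 open cells covered.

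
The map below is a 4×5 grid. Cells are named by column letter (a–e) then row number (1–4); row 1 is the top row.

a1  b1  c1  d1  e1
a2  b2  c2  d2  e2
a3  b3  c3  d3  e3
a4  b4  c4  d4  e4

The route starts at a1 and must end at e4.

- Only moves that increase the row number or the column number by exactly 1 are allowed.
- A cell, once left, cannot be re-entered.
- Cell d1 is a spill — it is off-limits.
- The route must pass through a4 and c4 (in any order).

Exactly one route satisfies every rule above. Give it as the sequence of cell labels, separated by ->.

a1 -> a2 -> a3 -> a4 -> b4 -> c4 -> d4 -> e4

Moves only go right or down, so the column and row indices never decrease.
Route from a1: 3× down (reaching a4), 4× right (reaching e4) — 7 moves in all.
Check: all required cells visited.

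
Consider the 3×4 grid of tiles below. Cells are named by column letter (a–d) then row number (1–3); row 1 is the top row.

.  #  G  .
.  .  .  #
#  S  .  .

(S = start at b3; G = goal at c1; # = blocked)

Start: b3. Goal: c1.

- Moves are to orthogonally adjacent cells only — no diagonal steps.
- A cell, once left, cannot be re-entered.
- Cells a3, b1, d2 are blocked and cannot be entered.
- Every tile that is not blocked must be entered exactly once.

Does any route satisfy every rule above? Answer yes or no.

Cell a1 has only one open neighbour but is neither the start nor the goal, so a Hamiltonian route would have to both enter and leave it through the same neighbour — impossible without revisiting.

no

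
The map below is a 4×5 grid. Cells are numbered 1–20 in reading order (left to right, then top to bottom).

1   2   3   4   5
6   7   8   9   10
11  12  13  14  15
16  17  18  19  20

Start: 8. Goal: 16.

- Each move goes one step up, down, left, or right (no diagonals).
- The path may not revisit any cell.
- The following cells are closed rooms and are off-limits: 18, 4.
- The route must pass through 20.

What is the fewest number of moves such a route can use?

Any route passes through 20 somewhere between 8 and 16. Summing Manhattan distances along the two legs (8 → 20 → 16) gives a lower bound of 4 + 4 = 8 moves.
That bound ignores the blocked cells. Measuring each leg by the fewest moves that actually steer around them (8→20: 4; 20→16: 6) raises the lower bound to 10.
A route of 10 moves exists: 8 → 9 → 10 → 15 → 20 → 19 → 14 → 13 → 12 → 17 → 16.
Since 10 matches that lower bound, it is optimal.

10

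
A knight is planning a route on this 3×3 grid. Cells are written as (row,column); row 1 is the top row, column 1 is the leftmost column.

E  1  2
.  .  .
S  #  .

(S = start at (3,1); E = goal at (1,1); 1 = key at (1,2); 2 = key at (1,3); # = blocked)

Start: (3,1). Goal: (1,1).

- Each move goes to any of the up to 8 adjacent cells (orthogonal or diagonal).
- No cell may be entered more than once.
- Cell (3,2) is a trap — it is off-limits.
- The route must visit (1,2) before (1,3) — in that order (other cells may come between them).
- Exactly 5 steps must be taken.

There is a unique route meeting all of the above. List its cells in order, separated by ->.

The waypoints must appear in the order (1,2), (1,3), with no cell reused.
Route from (3,1): up to (2,1), up-right to (1,2), right to (1,3), down-left to (2,2), up-left to (1,1) — 5 moves in all.
Check: order respected (1 at step 2, 2 at step 3); 5 moves as required.

(3,1) -> (2,1) -> (1,2) -> (1,3) -> (2,2) -> (1,1)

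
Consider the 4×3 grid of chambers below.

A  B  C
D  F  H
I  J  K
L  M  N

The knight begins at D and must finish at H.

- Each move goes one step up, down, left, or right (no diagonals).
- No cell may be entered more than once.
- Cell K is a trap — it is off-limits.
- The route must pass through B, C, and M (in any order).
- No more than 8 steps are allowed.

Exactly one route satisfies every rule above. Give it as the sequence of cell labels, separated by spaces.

The 8-move cap with required stops at B, C, M leaves no slack for detours.
Route from D: 2× down (reaching L), right to M, 3× up (reaching B), right to C, down to H — 8 moves in all.
Check: all required cells visited; 8 ≤ 8 moves.

D I L M J F B C H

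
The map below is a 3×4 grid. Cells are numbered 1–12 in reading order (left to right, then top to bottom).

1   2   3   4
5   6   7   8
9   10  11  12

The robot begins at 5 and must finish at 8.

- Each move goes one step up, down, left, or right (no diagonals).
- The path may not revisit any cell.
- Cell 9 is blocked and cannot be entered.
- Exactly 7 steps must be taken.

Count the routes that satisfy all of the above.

Need simple routes of exactly 7 moves from 5 to 8 (Manhattan distance 3, so 2 moves are spent on a detour and 2 undoing it).
Enumerating: 5 1 2 6 10 11 7 8 | 5 1 2 6 10 11 12 8 | 5 1 2 6 7 3 4 8 | 5 1 2 6 7 11 12 8 | 5 1 2 3 7 11 12 8 | 5 6 2 3 7 11 12 8 | 5 6 10 11 7 3 4 8.
That gives 7 routes.

7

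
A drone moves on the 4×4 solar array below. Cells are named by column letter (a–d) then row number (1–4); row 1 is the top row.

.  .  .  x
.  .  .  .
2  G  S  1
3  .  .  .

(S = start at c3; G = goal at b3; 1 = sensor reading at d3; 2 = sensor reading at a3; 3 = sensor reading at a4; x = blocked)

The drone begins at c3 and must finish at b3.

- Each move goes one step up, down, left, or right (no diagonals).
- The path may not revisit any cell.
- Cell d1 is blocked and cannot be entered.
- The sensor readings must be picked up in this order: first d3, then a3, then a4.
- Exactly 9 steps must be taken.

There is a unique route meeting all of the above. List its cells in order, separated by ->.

The waypoints must appear in the order d3, a3, a4, with no cell reused.
Route from c3: right 1 to d3, up 1 to d2, left 3 to a2, down 2 to a4, right 1 to b4, up 1 to b3 — 9 moves in all.
Check: order respected (1 at step 1, 2 at step 6, 3 at step 7); 9 moves as required.

c3 -> d3 -> d2 -> c2 -> b2 -> a2 -> a3 -> a4 -> b4 -> b3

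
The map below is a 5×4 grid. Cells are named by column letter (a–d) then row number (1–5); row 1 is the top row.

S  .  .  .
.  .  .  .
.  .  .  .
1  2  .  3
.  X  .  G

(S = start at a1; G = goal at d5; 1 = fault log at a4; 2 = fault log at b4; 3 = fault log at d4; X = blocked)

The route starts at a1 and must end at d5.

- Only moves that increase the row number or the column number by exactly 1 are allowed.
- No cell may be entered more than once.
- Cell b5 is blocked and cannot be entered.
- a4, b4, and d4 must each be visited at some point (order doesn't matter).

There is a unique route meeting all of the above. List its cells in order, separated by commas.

Moves only go right or down, so the column and row indices never decrease.
Route from a1: 3× down (reaching a4), 3× right (reaching d4), down to d5 — 7 moves in all.
Check: all required cells visited.

a1, a2, a3, a4, b4, c4, d4, d5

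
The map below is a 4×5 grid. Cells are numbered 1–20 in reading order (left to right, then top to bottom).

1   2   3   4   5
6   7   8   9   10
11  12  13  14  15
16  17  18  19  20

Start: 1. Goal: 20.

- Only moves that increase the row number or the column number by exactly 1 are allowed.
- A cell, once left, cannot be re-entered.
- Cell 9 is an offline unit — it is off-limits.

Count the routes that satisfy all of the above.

A right/down-only route from 1 to 20 makes exactly 3 down-moves and 4 right-moves in some order.
With no other constraints that would be C(7,3) = 35 routes.
Subtract routes through each blocked cell (inclusion–exclusion for overlaps): − through 9: 12 → 23.
That gives 23 routes.

23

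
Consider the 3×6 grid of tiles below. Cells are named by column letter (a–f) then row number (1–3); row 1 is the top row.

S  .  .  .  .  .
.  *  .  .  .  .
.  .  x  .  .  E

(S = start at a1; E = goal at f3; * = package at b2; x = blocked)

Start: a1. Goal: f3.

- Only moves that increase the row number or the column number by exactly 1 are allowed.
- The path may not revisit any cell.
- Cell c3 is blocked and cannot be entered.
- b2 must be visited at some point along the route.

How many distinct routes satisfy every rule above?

A right/down-only route from a1 to f3 makes exactly 2 down-moves and 5 right-moves in some order.
With no other constraints that would be C(7,2) = 21 routes.
Split at b2 and multiply the segment counts (each segment already excludes blocked cells): a1→b2: 2; b2→f3: 3; product = 6.
That gives 6 routes.

6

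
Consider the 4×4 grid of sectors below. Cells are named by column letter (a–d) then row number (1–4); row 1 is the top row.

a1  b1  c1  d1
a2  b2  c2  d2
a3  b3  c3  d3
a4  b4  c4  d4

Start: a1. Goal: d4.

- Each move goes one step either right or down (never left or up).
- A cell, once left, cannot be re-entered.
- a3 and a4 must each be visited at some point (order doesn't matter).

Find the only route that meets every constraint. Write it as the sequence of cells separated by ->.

Moves only go right or down, so the column and row indices never decrease.
Route from a1: 3× down (reaching a4), 3× right (reaching d4) — 6 moves in all.
Check: all required cells visited.

a1 -> a2 -> a3 -> a4 -> b4 -> c4 -> d4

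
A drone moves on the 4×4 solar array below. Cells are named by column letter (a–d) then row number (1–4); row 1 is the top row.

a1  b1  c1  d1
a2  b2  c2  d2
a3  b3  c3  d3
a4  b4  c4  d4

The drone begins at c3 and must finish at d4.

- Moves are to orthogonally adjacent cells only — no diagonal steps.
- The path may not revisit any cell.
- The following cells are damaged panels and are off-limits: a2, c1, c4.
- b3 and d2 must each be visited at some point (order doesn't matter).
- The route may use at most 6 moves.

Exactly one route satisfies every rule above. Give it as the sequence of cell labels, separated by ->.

c3 -> b3 -> b2 -> c2 -> d2 -> d3 -> d4

Any route must reach b3 and d2 and still end at d4 within 6 moves, so the order of the required stops is forced.
Route from c3: left 1 to b3, up 1 to b2, right 2 to d2, down 2 to d4 — 6 moves in all.
Check: all required cells visited; 6 ≤ 6 moves.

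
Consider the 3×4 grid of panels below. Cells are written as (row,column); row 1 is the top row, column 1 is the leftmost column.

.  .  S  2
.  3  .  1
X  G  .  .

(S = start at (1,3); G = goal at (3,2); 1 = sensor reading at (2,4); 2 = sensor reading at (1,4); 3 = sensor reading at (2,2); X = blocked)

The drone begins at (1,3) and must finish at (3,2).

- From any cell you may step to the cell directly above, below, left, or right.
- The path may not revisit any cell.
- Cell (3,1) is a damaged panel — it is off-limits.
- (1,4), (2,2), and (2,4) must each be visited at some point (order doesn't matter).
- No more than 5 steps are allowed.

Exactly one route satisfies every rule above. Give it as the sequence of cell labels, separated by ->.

(1,3) -> (1,4) -> (2,4) -> (2,3) -> (2,2) -> (3,2)

The 5-move cap with required stops at (1,4), (2,2), (2,4) leaves no slack for detours.
Route from (1,3): right to (1,4), down to (2,4), 2× left (reaching (2,2)), down to (3,2) — 5 moves in all.
Check: all required cells visited; 5 ≤ 5 moves.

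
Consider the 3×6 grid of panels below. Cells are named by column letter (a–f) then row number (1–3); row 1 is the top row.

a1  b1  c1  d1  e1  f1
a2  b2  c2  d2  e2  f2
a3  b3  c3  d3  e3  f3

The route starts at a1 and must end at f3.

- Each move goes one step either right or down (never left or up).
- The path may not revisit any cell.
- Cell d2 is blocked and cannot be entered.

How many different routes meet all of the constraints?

A right/down-only route from a1 to f3 makes exactly 2 down-moves and 5 right-moves in some order.
With no other constraints that would be C(7,2) = 21 routes.
Subtract routes through each blocked cell (inclusion–exclusion for overlaps): − through d2: 12 → 9.
That gives 9 routes.

9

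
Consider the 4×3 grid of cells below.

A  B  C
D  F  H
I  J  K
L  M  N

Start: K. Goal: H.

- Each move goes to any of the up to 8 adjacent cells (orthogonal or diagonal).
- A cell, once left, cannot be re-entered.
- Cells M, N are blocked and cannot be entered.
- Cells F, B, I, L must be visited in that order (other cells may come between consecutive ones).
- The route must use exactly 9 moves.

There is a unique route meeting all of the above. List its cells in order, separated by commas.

K, F, C, B, A, D, I, L, J, H

The waypoints must appear in the order F, B, I, L, with no cell reused.
Route from K: up-left to F, up-right to C, 2× left (reaching A), 3× down (reaching L), 2× up-right (reaching H) — 9 moves in all.
Check: order respected (F at step 1, B at step 3, I at step 6, L at step 7); 9 moves as required.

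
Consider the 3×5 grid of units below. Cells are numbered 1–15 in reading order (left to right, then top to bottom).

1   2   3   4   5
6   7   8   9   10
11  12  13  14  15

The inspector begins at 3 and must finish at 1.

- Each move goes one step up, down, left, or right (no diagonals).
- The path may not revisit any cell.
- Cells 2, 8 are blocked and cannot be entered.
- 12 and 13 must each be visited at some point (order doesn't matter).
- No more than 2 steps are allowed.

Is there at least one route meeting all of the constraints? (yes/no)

Even ignoring the no-revisit rule, getting from 3 to 1, taking the cheapest ordering 3 → 13 → 12 → 1 needs at least 4 + 1 + 3 = 8 moves (fewest moves per leg, detouring around blocked cells), which exceeds the 2-move limit.

no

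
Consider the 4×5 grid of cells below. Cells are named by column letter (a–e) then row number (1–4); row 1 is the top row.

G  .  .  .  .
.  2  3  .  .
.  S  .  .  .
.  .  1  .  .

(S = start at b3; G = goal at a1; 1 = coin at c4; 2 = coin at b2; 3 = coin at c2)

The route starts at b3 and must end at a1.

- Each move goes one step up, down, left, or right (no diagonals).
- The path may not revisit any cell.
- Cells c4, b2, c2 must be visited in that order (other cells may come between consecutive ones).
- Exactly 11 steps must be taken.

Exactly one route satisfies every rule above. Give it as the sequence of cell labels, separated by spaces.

b3 c3 c4 b4 a4 a3 a2 b2 c2 c1 b1 a1

The waypoints must appear in the order c4, b2, c2, with no cell reused.
Route from b3: right to c3, down to c4, 2× left (reaching a4), 2× up (reaching a2), 2× right (reaching c2), up to c1, 2× left (reaching a1) — 11 moves in all.
Check: order respected (1 at step 2, 2 at step 7, 3 at step 8); 11 moves as required.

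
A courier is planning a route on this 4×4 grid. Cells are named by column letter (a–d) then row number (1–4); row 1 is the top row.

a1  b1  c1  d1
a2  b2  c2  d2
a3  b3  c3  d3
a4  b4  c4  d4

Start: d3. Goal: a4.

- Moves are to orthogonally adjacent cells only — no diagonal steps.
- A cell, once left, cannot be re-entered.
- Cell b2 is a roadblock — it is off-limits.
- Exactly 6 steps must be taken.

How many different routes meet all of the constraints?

Need simple routes of exactly 6 moves from d3 to a4 (Manhattan distance 4, so 1 moves are spent on a detour and 1 undoing it).
Enumerating: d3 d2 c2 c3 c4 b4 a4 | d3 d2 c2 c3 b3 b4 a4 | d3 d2 c2 c3 b3 a3 a4 | d3 d4 c4 c3 b3 b4 a4 | d3 d4 c4 c3 b3 a3 a4 | d3 d4 c4 b4 b3 a3 a4 | d3 c3 c4 b4 b3 a3 a4.
That gives 7 routes.

7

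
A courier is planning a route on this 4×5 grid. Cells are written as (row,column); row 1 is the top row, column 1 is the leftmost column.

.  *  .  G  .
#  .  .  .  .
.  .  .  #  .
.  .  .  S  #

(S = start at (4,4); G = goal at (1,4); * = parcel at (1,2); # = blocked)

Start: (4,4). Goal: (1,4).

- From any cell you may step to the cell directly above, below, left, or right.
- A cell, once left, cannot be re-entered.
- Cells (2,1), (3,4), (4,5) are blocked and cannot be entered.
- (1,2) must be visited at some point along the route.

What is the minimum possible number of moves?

7

Any route passes through (1,2) somewhere between (4,4) and (1,4). Summing Manhattan distances along the two legs ((4,4) → (1,2) → (1,4)) gives a lower bound of 5 + 2 = 7 moves.
A route of 7 moves achieves this: (4,4) → (4,3) → (3,3) → (2,3) → (2,2) → (1,2) → (1,3) → (1,4).
Since 7 matches the lower bound, it is optimal.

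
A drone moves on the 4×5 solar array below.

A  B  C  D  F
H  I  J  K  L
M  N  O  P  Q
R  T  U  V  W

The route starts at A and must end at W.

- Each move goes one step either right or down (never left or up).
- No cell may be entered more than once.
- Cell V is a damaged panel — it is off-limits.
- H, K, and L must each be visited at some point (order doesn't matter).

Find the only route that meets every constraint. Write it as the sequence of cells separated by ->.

A -> H -> I -> J -> K -> L -> Q -> W

Moves only go right or down, so the column and row indices never decrease.
Route from A: down to H, 4× right (reaching L), 2× down (reaching W) — 7 moves in all.
Check: all required cells visited.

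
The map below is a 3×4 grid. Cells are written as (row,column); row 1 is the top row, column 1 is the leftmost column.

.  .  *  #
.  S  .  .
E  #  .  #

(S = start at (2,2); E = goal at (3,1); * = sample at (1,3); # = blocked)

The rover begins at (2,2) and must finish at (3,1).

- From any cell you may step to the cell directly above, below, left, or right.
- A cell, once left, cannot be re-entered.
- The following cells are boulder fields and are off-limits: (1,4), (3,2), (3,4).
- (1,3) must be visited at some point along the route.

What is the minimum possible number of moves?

6

Any route passes through (1,3) somewhere between (2,2) and (3,1). Summing Manhattan distances along the two legs ((2,2) → (1,3) → (3,1)) gives a lower bound of 2 + 4 = 6 moves.
A route of 6 moves achieves this: (2,2) → (2,3) → (1,3) → (1,2) → (1,1) → (2,1) → (3,1).
Since 6 matches the lower bound, it is optimal.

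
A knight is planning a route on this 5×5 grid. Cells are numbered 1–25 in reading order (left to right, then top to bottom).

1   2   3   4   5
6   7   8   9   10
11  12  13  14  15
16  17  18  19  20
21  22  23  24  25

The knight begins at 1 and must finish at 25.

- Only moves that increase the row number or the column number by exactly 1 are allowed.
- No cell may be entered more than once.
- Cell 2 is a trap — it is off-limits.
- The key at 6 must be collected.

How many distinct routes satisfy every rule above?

35

A right/down-only route from 1 to 25 makes exactly 4 down-moves and 4 right-moves in some order.
With no other constraints that would be C(8,4) = 70 routes.
Split at 6 and multiply the segment counts (each segment already excludes blocked cells): 1→6: 1; 6→25: 35; product = 35.
That gives 35 routes.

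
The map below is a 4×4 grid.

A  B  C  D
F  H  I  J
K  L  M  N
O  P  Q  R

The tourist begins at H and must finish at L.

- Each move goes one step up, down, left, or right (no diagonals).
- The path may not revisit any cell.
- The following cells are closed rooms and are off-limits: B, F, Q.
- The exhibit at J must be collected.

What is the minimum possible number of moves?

Any route passes through J somewhere between H and L. Summing Manhattan distances along the two legs (H → J → L) gives a lower bound of 2 + 3 = 5 moves.
A route of 5 moves achieves this: H → I → J → N → M → L.
Since 5 matches the lower bound, it is optimal.

5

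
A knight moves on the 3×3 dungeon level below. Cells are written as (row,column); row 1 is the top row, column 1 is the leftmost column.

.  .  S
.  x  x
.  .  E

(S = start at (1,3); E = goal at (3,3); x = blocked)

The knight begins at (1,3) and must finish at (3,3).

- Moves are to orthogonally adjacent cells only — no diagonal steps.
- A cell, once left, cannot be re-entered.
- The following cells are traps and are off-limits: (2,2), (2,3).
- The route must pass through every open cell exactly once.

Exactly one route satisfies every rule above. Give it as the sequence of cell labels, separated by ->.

(1,3) -> (1,2) -> (1,1) -> (2,1) -> (3,1) -> (3,2) -> (3,3)

Need to visit all 7 open cells exactly once, starting at (1,3) and ending at (3,3).
Cell (1,2) has only two open neighbours ((1,1) and (1,3)), so the path must pass straight through it: one of those is the cell it's entered from and the other is where it exits.
Route from (1,3): left 2 to (1,1), down 2 to (3,1), right 2 to (3,3) — 6 moves in all.
Check: all 7 open cells covered.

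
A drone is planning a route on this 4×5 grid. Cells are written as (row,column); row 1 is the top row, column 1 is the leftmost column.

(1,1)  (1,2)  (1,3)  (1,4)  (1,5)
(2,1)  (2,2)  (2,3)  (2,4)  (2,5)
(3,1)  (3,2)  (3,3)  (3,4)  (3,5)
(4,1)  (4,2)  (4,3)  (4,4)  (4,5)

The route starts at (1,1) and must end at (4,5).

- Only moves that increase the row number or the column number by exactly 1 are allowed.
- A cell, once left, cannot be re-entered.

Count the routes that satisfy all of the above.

A right/down-only route from (1,1) to (4,5) makes exactly 3 down-moves and 4 right-moves in some order.
With no other constraints that would be C(7,3) = 35 routes.
That gives 35 routes.

35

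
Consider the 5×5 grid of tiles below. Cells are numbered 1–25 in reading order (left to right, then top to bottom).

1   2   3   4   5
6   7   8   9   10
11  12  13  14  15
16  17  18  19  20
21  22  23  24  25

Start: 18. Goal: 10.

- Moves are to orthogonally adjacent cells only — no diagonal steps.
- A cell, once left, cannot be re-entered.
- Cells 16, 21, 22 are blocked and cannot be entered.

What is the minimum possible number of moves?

The Manhattan distance from 18 to 10 is |4−2| + |3−5| = 4, so at least 4 moves are needed.
A route of 4 moves achieves this: 18 → 13 → 8 → 9 → 10.
Since 4 matches the lower bound, it is optimal.

4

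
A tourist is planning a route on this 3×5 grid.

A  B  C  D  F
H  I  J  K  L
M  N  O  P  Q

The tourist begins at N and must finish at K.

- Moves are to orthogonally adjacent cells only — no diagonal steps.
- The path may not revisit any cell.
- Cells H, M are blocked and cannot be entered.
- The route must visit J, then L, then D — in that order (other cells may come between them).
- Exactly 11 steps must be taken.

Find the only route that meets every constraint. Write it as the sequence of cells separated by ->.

N -> I -> B -> C -> J -> O -> P -> Q -> L -> F -> D -> K

The waypoints must appear in the order J, L, D, with no cell reused.
Route from N: up 2 to B, right 1 to C, down 2 to O, right 2 to Q, up 2 to F, left 1 to D, down 1 to K — 11 moves in all.
Check: order respected (J at step 4, L at step 8, D at step 10); 11 moves as required.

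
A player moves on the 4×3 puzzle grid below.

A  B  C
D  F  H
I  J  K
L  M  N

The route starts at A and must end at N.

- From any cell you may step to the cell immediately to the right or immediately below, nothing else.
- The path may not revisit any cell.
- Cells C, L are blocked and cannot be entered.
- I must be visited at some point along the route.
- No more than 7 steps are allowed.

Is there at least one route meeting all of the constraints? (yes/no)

One route that works: A → D → I → J → M → N.

yes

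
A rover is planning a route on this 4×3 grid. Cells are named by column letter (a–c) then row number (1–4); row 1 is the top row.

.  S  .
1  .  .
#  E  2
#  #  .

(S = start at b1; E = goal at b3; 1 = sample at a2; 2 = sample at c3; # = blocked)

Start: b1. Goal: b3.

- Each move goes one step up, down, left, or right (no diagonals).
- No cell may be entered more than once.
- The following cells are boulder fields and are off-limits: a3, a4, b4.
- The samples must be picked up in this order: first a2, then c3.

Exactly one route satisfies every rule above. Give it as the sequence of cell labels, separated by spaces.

b1 a1 a2 b2 c2 c3 b3

The waypoints must appear in the order a2, c3, with no cell reused.
Route from b1: left 1 to a1, down 1 to a2, right 2 to c2, down 1 to c3, left 1 to b3 — 6 moves in all.
Check: order respected (1 at step 2, 2 at step 5).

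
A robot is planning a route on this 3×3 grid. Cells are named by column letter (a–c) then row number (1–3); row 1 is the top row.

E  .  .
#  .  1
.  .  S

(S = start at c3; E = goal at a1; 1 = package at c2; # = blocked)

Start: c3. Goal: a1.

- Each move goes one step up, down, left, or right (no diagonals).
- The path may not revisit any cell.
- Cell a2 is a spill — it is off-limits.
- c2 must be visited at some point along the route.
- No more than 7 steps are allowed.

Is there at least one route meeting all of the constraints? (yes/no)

yes

One route that works: c3 → c2 → c1 → b1 → a1.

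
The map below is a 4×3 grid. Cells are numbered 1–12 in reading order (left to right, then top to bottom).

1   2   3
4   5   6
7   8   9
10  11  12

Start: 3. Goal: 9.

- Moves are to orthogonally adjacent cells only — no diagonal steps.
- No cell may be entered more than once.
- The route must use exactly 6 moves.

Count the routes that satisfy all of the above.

7

Need simple routes of exactly 6 moves from 3 to 9 (Manhattan distance 2, so 2 moves are spent on a detour and 2 undoing it).
Enumerating: 3 6 5 8 11 12 9 | 3 6 5 4 7 8 9 | 3 2 5 8 11 12 9 | 3 2 5 4 7 8 9 | 3 2 1 4 7 8 9 | 3 2 1 4 5 8 9 | 3 2 1 4 5 6 9.
That gives 7 routes.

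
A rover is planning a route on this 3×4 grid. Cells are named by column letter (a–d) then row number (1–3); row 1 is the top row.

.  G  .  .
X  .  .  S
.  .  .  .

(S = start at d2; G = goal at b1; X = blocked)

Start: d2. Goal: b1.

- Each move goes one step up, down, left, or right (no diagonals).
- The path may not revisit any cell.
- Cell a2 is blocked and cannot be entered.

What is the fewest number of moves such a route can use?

The Manhattan distance from d2 to b1 is |2−1| + |4−2| = 3, so at least 3 moves are needed.
A route of 3 moves achieves this: d2 → d1 → c1 → b1.
Since 3 matches the lower bound, it is optimal.

3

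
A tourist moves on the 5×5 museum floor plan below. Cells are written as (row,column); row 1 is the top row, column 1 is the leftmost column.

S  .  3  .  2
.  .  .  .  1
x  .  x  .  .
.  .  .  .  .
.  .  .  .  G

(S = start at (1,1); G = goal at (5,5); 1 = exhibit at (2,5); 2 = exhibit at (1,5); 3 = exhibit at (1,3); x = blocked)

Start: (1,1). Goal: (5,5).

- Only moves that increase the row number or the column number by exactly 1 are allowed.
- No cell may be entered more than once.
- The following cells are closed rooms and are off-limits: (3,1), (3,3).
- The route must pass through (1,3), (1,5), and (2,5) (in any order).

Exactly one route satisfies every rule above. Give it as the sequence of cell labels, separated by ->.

Moves only go right or down, so the column and row indices never decrease.
Route from (1,1): right 4 to (1,5), down 4 to (5,5) — 8 moves in all.
Check: all required cells visited.

(1,1) -> (1,2) -> (1,3) -> (1,4) -> (1,5) -> (2,5) -> (3,5) -> (4,5) -> (5,5)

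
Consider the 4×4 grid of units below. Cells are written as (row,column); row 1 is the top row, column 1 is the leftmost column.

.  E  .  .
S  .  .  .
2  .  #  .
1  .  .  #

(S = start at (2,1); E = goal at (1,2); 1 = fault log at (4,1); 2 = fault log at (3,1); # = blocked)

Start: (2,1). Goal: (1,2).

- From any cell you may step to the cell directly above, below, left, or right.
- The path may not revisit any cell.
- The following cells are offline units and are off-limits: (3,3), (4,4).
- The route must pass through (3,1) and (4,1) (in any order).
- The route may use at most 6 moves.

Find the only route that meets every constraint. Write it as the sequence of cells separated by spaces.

The budget equals the shortest possible length, so every move has to be on a shortest route through the required cells.
Route from (2,1): 2× down (reaching (4,1)), right to (4,2), 3× up (reaching (1,2)) — 6 moves in all.
Check: all required cells visited; 6 ≤ 6 moves.

(2,1) (3,1) (4,1) (4,2) (3,2) (2,2) (1,2)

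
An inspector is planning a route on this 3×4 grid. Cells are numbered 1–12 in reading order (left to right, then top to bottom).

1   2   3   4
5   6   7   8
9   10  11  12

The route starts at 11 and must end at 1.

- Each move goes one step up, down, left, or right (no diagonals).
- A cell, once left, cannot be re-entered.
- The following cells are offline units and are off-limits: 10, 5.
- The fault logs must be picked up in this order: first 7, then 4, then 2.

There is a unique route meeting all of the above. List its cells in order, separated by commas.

11, 7, 8, 4, 3, 2, 1

The waypoints must appear in the order 7, 4, 2, with no cell reused.
Route from 11: up to 7, right to 8, up to 4, 3× left (reaching 1) — 6 moves in all.
Check: order respected (7 at step 1, 4 at step 3, 2 at step 5).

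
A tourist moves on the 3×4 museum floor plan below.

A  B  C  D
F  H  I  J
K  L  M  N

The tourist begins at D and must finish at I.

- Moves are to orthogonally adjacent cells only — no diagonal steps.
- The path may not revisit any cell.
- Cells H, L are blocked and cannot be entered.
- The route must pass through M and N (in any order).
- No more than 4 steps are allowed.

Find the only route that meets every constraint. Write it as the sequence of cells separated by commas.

D, J, N, M, I

The 4-move cap with required stops at M, N leaves no slack for detours.
Route from D: down 2 to N, left 1 to M, up 1 to I — 4 moves in all.
Check: all required cells visited; 4 ≤ 4 moves.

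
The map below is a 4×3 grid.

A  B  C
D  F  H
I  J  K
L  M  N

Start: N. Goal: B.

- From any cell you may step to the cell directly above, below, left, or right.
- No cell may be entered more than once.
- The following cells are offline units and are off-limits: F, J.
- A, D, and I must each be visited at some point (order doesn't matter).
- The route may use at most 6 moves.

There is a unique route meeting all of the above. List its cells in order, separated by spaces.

Any route must reach A, D, and I and still end at B within 6 moves, so the order of the required stops is forced.
Route from N: left 2 to L, up 3 to A, right 1 to B — 6 moves in all.
Check: all required cells visited; 6 ≤ 6 moves.

N M L I D A B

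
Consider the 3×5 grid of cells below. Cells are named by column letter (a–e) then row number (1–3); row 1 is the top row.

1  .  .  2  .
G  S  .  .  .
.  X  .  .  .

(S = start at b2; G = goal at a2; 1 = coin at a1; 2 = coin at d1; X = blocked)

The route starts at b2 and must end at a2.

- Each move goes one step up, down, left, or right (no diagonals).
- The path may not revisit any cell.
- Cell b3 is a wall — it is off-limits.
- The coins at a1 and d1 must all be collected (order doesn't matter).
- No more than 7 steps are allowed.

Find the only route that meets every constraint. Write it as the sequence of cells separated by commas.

b2, c2, d2, d1, c1, b1, a1, a2

The budget equals the shortest possible length, so every move has to be on a shortest route through the required cells.
Route from b2: right 2 to d2, up 1 to d1, left 3 to a1, down 1 to a2 — 7 moves in all.
Check: all required cells visited; 7 ≤ 7 moves.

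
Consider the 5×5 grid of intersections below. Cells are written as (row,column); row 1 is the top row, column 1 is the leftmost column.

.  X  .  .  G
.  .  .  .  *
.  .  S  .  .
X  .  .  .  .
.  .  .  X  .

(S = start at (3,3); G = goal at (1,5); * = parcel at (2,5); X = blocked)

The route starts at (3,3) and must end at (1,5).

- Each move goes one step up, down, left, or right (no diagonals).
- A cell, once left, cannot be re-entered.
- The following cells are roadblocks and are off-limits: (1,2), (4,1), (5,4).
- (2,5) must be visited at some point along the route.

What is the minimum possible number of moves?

4

Any route passes through (2,5) somewhere between (3,3) and (1,5). Summing Manhattan distances along the two legs ((3,3) → (2,5) → (1,5)) gives a lower bound of 3 + 1 = 4 moves.
A route of 4 moves achieves this: (3,3) → (2,3) → (2,4) → (2,5) → (1,5).
Since 4 matches the lower bound, it is optimal.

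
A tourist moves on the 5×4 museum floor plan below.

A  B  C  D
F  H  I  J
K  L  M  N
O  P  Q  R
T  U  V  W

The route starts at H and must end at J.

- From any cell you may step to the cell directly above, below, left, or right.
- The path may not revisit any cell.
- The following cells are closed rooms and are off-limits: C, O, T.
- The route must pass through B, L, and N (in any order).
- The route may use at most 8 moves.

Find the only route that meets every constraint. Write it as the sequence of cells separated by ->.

H -> B -> A -> F -> K -> L -> M -> N -> J

The budget equals the shortest possible length, so every move has to be on a shortest route through the required cells.
Route from H: up 1 to B, left 1 to A, down 2 to K, right 3 to N, up 1 to J — 8 moves in all.
Check: all required cells visited; 8 ≤ 8 moves.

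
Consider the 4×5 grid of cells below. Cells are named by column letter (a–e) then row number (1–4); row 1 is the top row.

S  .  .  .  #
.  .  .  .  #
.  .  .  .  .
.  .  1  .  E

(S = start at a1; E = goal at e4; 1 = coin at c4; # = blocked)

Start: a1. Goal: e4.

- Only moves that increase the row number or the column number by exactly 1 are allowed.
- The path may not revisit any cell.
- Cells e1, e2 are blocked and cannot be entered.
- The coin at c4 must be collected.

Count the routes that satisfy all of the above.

A right/down-only route from a1 to e4 makes exactly 3 down-moves and 4 right-moves in some order.
With no other constraints that would be C(7,3) = 35 routes.
Split at c4 and multiply the segment counts (each segment already excludes blocked cells): a1→c4: 10; c4→e4: 1; product = 10.
That gives 10 routes.

10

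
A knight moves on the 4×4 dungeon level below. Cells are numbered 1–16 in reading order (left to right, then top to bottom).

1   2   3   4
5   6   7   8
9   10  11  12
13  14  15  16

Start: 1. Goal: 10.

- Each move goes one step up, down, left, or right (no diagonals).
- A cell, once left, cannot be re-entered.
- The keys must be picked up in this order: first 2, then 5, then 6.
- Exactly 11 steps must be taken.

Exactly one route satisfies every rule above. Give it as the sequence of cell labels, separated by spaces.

The waypoints must appear in the order 2, 5, 6, with no cell reused.
Route from 1: right 2 to 3, down 3 to 15, left 2 to 13, up 2 to 5, right 1 to 6, down 1 to 10 — 11 moves in all.
Check: order respected (2 at step 1, 5 at step 9, 6 at step 10); 11 moves as required.

1 2 3 7 11 15 14 13 9 5 6 10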